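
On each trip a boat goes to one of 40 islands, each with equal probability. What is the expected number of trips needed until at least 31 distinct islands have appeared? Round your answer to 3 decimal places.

With k distinct islands already seen, the next new one arrives after an expected 40/(40-k) trips.
Sum over k = 0,...,30: E = 40/40 + 40/39 + 40/38 + ... + 40/11 + 40/10 = 57.9830.

57.983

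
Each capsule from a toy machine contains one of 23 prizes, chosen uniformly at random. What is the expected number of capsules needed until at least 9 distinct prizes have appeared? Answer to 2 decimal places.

11.10

With k distinct prizes already seen, the next new one arrives after an expected 23/(23-k) capsules.
Sum over k = 0,...,8: E = 23/23 + 23/22 + 23/21 + ... + 23/16 + 23/15 = 11.103.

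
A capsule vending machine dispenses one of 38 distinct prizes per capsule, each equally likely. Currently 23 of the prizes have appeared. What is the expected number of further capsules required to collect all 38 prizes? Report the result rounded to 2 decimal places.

The wait to go from k to k+1 distinct prizes is geometric with mean 38/(38-k).
Sum over k = 23,...,37: E = 38/15 + 38/14 + 38/13 + ... + 38/2 + 38/1 = 126.093.

126.09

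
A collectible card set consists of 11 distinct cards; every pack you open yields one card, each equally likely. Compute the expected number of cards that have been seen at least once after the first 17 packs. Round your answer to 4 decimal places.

8.8237

For each card, P(seen in 17 packs) = 1 - (10/11)^17 = 0.80216.
By linearity of expectation, E[distinct seen] = 11·(1 - (10/11)^17) = 8.82371.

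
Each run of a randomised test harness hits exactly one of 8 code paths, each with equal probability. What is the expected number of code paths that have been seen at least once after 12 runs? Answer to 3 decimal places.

6.389

For each code path, P(seen in 12 runs) = 1 - (7/8)^12 = 0.7986.
By linearity of expectation, E[distinct seen] = 8·(1 - (7/8)^12) = 6.3887.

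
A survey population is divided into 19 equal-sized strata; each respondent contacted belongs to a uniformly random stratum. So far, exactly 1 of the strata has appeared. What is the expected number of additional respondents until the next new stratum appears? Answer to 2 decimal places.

1.06

Each respondent yields a new stratum with probability (19-1)/19 = 18/19, so the wait is geometric with mean 19/18.
E = 19/18 = 1.056.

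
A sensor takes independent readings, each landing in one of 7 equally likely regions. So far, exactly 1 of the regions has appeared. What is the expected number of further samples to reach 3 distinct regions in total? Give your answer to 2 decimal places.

2.57

With k distinct regions already seen, the next new one takes an expected 7/(7-k) samples.
Sum over k = 1,...,2: E = 7/6 + 7/5 = 2.567.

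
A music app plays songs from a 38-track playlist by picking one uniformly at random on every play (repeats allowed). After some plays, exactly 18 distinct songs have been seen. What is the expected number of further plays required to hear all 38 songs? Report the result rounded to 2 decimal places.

136.71

With k distinct songs already seen, the next new one takes an expected 38/(38-k) plays.
Sum over k = 18,...,37: E = 38/20 + 38/19 + 38/18 + ... + 38/2 + 38/1 = 136.714.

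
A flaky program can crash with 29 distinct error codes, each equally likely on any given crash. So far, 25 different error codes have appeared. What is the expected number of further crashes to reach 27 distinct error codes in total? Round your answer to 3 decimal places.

With k distinct error codes already seen, the next new one takes an expected 29/(29-k) crashes.
Sum over k = 25,...,26: E = 29/4 + 29/3 = 16.9167.

16.917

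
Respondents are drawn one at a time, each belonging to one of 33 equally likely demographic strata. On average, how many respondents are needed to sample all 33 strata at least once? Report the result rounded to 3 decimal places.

134.930

After k distinct strata have appeared, the next respondent gives a new one with probability (33-k)/33, so the expected wait for the (k+1)-th is 33/(33-k).
E[T] = 33/33 + 33/32 + 33/31 + ... + 33/2 + 33/1 = 33·H_{33}.
H_{33} = 4.0888, so E[T] = 134.9303.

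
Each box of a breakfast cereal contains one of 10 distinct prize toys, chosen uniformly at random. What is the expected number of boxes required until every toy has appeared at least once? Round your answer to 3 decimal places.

29.290

The wait to go from k to k+1 distinct toys is geometric with mean 10/(10-k).
E[T] = 10/10 + 10/9 + 10/8 + ... + 10/2 + 10/1 = 10·H_{10}.
H_{10} = 2.9290, so E[T] = 29.2897.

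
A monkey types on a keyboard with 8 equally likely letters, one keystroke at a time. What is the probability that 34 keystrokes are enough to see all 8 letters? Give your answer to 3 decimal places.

0.916

By inclusion–exclusion over which letters are missing,
P(all seen) = Σ_{j=0}^{8} (-1)^j C(8,j)((8-j)/8)^34
= 1.0000 - 0.0854 + 0.0016 - 0.0000 + 0.0000 - 0.0000 + 0.0000 - 0.0000 + 0.0000
= 0.9162.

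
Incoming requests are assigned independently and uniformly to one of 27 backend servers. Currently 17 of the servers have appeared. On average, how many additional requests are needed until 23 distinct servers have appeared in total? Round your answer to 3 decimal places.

With k distinct servers already seen, the next new one takes an expected 27/(27-k) requests.
Sum over k = 17,...,22: E = 27/10 + 27/9 + 27/8 + 27/7 + 27/6 + 27/5 = 22.8321.

22.832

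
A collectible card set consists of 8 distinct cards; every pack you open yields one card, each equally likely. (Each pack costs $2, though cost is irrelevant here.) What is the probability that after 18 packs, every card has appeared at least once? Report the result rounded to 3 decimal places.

Let A_i be the event that card i is missing after 18 packs. By inclusion–exclusion on the A_i,
P(all seen) = Σ_{j=0}^{8} (-1)^j C(8,j)((8-j)/8)^18
= 1.0000 - 0.7232 + 0.1579 - 0.0119 + 0.0003 - 0.0000 + 0.0000 - 0.0000 + 0.0000
= 0.4231.

0.423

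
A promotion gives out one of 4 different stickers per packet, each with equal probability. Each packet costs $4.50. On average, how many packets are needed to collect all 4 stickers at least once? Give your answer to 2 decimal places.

8.33

After k distinct stickers have appeared, the next packet gives a new one with probability (4-k)/4, so the expected wait for the (k+1)-th is 4/(4-k).
E[T] = 4/4 + 4/3 + 4/2 + 4/1 = 4·H_{4}.
H_{4} = 2.083, so E[T] = 8.333.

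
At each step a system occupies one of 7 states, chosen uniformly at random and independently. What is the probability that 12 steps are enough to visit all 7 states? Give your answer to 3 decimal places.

By inclusion–exclusion over which states are missing,
P(all seen) = Σ_{j=0}^{7} (-1)^j C(7,j)((7-j)/7)^12
= 1.0000 - 1.1009 + 0.3704 - 0.0424 + 0.0013 - 0.0000 + 0.0000 - 0.0000
= 0.2285.

0.228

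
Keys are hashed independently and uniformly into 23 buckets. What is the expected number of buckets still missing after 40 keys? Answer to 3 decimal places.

For each bucket, P(unseen after 40) = (22/23)^40 = 0.1690.
By linearity of expectation, E[unseen] = 23·(22/23)^40 = 3.8862.

3.886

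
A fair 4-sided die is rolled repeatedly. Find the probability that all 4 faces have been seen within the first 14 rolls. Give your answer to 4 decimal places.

Let A_i be the event that face i is missing after 14 rolls. By inclusion–exclusion on the A_i,
P(all seen) = Σ_{j=0}^{4} (-1)^j C(4,j)((4-j)/4)^14
= 1.00000 - 0.07127 + 0.00037 - 0.00000 + 0.00000
= 0.92909.

0.9291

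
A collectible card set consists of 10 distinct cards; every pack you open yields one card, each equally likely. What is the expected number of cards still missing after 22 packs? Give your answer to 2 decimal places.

0.98

For each card, P(unseen after 22) = (9/10)^22 = 0.098.
By linearity of expectation, E[unseen] = 10·(9/10)^22 = 0.985.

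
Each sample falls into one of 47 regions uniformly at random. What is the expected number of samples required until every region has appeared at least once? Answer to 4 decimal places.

208.5843

After k distinct regions have appeared, the next sample gives a new one with probability (47-k)/47, so the expected wait for the (k+1)-th is 47/(47-k).
E[T] = 47/47 + 47/46 + 47/45 + ... + 47/2 + 47/1 = 47·H_{47}.
H_{47} = 4.43796, so E[T] = 208.58430.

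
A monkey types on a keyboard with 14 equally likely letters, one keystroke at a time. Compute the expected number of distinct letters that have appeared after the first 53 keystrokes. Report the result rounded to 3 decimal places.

For each letter, P(seen in 53 keystrokes) = 1 - (13/14)^53 = 0.9803.
By linearity of expectation, E[distinct seen] = 14·(1 - (13/14)^53) = 13.7244.

13.724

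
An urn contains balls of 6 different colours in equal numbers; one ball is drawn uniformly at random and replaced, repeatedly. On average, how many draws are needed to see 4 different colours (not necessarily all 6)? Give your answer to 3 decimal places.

5.700

Going from k to k+1 distinct takes a geometric number of draws with mean 6/(6-k).
Sum over k = 0,...,3: E = 6/6 + 6/5 + 6/4 + 6/3 = 5.7000.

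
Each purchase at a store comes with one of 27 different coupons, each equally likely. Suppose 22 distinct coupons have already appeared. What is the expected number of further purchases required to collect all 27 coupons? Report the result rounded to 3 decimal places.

61.650

The wait to go from k to k+1 distinct coupons is geometric with mean 27/(27-k).
Sum over k = 22,...,26: E = 27/5 + 27/4 + 27/3 + 27/2 + 27/1 = 61.6500.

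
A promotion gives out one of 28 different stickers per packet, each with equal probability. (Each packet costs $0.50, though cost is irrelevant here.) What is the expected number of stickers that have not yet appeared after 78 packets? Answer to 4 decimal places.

1.6414

For each sticker, P(unseen after 78) = (27/28)^78 = 0.05862.
By linearity of expectation, E[unseen] = 28·(27/28)^78 = 1.64137.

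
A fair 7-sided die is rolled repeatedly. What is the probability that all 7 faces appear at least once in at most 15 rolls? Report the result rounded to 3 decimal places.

Let A_i be the event that face i is missing after 15 rolls. By inclusion–exclusion on the A_i,
P(all seen) = Σ_{j=0}^{7} (-1)^j C(7,j)((7-j)/7)^15
= 1.0000 - 0.6933 + 0.1350 - 0.0079 + 0.0001 - 0.0000 + 0.0000 - 0.0000
= 0.4339.

0.434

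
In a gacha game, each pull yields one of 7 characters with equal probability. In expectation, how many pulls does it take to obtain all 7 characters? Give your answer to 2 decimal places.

18.15

After k distinct characters have appeared, the next pull gives a new one with probability (7-k)/7, so the expected wait for the (k+1)-th is 7/(7-k).
E[T] = 7/7 + 7/6 + 7/5 + ... + 7/2 + 7/1 = 7·H_{7}.
H_{7} = 2.593, so E[T] = 18.150.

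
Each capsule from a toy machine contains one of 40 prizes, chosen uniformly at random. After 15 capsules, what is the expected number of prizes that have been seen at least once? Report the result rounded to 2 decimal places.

12.64

For each prize, P(seen in 15 capsules) = 1 - (39/40)^15 = 0.316.
By linearity of expectation, E[distinct seen] = 40·(1 - (39/40)^15) = 12.639.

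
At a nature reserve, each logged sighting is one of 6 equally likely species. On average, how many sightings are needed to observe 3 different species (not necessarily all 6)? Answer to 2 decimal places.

Going from k to k+1 distinct takes a geometric number of sightings with mean 6/(6-k).
Sum over k = 0,...,2: E = 6/6 + 6/5 + 6/4 = 3.700.

3.70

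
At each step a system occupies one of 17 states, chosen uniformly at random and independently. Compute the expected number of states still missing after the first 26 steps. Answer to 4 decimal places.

For each state, P(unseen after 26) = (16/17)^26 = 0.20675.
By linearity of expectation, E[unseen] = 17·(16/17)^26 = 3.51477.

3.5148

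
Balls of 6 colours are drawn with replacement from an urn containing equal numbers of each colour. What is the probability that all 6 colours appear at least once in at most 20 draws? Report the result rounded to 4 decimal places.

By inclusion–exclusion over which colours are missing,
P(all seen) = Σ_{j=0}^{6} (-1)^j C(6,j)((6-j)/6)^20
= 1.00000 - 0.15650 + 0.00451 - 0.00002 + 0.00000 - 0.00000 + 0.00000
= 0.84799.

0.8480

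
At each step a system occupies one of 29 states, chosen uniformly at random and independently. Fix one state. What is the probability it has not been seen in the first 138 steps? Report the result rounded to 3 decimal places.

0.008

On each step the fixed state fails to appear with probability 28/29.
P(still missing after 138) = (28/29)^138 = 0.0079.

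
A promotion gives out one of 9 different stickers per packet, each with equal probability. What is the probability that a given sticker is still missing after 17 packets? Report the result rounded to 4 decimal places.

0.1350

Each packet misses the fixed sticker with probability (9-1)/9 = 8/9, independently.
P(still missing after 17) = (8/9)^17 = 0.13502.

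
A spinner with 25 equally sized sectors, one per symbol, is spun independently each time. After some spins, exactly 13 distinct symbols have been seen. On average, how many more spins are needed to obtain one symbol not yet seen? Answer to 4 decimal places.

Each spin yields a new symbol with probability (25-13)/25 = 12/25, so the wait is geometric with mean 25/12.
E = 25/12 = 2.08333.

2.0833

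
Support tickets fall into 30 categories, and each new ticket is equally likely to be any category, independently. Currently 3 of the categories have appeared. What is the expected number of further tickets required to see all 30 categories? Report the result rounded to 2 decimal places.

The wait to go from k to k+1 distinct categories is geometric with mean 30/(30-k).
Sum over k = 3,...,29: E = 30/27 + 30/26 + 30/25 + ... + 30/2 + 30/1 = 116.744.

116.74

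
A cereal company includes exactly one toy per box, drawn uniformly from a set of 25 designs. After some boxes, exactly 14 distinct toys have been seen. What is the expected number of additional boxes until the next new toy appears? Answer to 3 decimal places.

2.273

Each box yields a new toy with probability (25-14)/25 = 11/25, so the wait is geometric with mean 25/11.
E = 25/11 = 2.2727.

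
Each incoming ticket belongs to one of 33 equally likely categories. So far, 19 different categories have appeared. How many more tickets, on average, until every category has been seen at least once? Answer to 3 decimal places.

From k distinct to k+1 distinct takes on average 33/(33-k) tickets.
Sum over k = 19,...,32: E = 33/14 + 33/13 + 33/12 + ... + 33/2 + 33/1 = 107.3016.

107.302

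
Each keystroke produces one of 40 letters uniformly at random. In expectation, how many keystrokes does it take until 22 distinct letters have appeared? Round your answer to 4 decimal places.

Going from k to k+1 distinct takes a geometric number of keystrokes with mean 40/(40-k).
Sum over k = 0,...,21: E = 40/40 + 40/39 + 40/38 + ... + 40/20 + 40/19 = 31.33740.

31.3374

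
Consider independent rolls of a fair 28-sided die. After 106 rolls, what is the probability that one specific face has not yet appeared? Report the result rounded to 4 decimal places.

0.0212

On each roll the fixed face fails to appear with probability 27/28.
P(still missing after 106) = (27/28)^106 = 0.02117.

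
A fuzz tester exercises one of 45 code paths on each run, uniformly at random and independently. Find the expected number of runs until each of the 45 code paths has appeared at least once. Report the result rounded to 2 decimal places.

197.77

After k distinct code paths have appeared, the next run gives a new one with probability (45-k)/45, so the expected wait for the (k+1)-th is 45/(45-k).
E[T] = 45/45 + 45/44 + 45/43 + ... + 45/2 + 45/1 = 45·H_{45}.
H_{45} = 4.395, so E[T] = 197.773.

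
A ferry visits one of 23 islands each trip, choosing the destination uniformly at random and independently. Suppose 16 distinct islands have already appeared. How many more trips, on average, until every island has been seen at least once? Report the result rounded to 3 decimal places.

The wait to go from k to k+1 distinct islands is geometric with mean 23/(23-k).
Sum over k = 16,...,22: E = 23/7 + 23/6 + 23/5 + ... + 23/2 + 23/1 = 59.6357.

59.636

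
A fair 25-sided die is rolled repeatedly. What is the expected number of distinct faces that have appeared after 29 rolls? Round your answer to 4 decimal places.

For each face, P(seen in 29 rolls) = 1 - (24/25)^29 = 0.69390.
By linearity of expectation, E[distinct seen] = 25·(1 - (24/25)^29) = 17.34746.

17.3475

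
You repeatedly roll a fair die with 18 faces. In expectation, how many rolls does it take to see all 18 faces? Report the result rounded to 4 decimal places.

After k distinct faces have appeared, the next roll gives a new one with probability (18-k)/18, so the expected wait for the (k+1)-th is 18/(18-k).
E[T] = 18/18 + 18/17 + 18/16 + ... + 18/2 + 18/1 = 18·H_{18}.
H_{18} = 3.49511, so E[T] = 62.91195.

62.9119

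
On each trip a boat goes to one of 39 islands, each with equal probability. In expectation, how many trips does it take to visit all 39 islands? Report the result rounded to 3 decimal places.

165.888

Split into phases: going from k distinct to k+1 distinct takes on average 39/(39-k) trips.
E[T] = 39/39 + 39/38 + 39/37 + ... + 39/2 + 39/1 = 39·H_{39}.
H_{39} = 4.2535, so E[T] = 165.8882.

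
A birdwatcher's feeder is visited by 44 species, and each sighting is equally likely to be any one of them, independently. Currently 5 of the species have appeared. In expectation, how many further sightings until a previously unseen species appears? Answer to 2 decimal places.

Each sighting yields a new species with probability (44-5)/44 = 39/44, so the wait is geometric with mean 44/39.
E = 44/39 = 1.128.

1.13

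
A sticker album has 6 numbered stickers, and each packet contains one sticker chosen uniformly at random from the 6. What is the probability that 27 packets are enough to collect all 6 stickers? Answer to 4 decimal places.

By inclusion–exclusion over which stickers are missing,
P(all seen) = Σ_{j=0}^{6} (-1)^j C(6,j)((6-j)/6)^27
= 1.00000 - 0.04368 + 0.00026 - 0.00000 + 0.00000 - 0.00000 + 0.00000
= 0.95659.

0.9566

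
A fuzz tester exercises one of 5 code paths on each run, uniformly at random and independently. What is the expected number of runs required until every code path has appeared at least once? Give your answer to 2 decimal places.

Split into phases: going from k distinct to k+1 distinct takes on average 5/(5-k) runs.
E[T] = 5/5 + 5/4 + 5/3 + 5/2 + 5/1 = 5·H_{5}.
H_{5} = 2.283, so E[T] = 11.417.

11.42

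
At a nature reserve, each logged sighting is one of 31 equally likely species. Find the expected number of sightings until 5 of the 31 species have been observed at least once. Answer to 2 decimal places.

With k distinct species already seen, the next new one arrives after an expected 31/(31-k) sightings.
Sum over k = 0,...,4: E = 31/31 + 31/30 + 31/29 + 31/28 + 31/27 = 5.358.

5.36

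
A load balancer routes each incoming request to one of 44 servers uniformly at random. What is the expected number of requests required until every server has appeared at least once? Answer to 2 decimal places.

Split into phases: going from k distinct to k+1 distinct takes on average 44/(44-k) requests.
E[T] = 44/44 + 44/43 + 44/42 + ... + 44/2 + 44/1 = 44·H_{44}.
H_{44} = 4.373, so E[T] = 192.400.

192.40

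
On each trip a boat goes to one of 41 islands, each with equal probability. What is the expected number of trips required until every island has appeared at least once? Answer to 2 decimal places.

Split into phases: going from k distinct to k+1 distinct takes on average 41/(41-k) trips.
E[T] = 41/41 + 41/40 + 41/39 + ... + 41/2 + 41/1 = 41·H_{41}.
H_{41} = 4.303, so E[T] = 176.420.

176.42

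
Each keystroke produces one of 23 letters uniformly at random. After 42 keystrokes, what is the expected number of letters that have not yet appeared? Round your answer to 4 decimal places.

For each letter, P(unseen after 42) = (22/23)^42 = 0.15459.
By linearity of expectation, E[unseen] = 23·(22/23)^42 = 3.55559.

3.5556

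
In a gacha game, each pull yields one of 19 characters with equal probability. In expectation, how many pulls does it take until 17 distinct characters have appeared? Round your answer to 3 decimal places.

38.907

Going from k to k+1 distinct takes a geometric number of pulls with mean 19/(19-k).
Sum over k = 0,...,16: E = 19/19 + 19/18 + 19/17 + ... + 19/4 + 19/3 = 38.9071.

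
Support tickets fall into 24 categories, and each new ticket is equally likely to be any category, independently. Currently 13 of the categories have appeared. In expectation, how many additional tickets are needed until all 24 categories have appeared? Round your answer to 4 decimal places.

72.4771

With k distinct categories already seen, the next new one takes an expected 24/(24-k) tickets.
Sum over k = 13,...,23: E = 24/11 + 24/10 + 24/9 + ... + 24/2 + 24/1 = 72.47706.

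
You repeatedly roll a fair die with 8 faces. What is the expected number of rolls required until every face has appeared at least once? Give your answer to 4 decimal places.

21.7429

The wait to go from k to k+1 distinct faces is geometric with mean 8/(8-k).
E[T] = 8/8 + 8/7 + 8/6 + ... + 8/2 + 8/1 = 8·H_{8}.
H_{8} = 2.71786, so E[T] = 21.74286.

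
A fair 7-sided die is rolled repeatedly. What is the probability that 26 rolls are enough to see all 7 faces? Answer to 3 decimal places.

0.876

Let A_i be the event that face i is missing after 26 rolls. By inclusion–exclusion on the A_i,
P(all seen) = Σ_{j=0}^{7} (-1)^j C(7,j)((7-j)/7)^26
= 1.0000 - 0.1272 + 0.0033 - 0.0000 + 0.0000 - 0.0000 + 0.0000 - 0.0000
= 0.8761.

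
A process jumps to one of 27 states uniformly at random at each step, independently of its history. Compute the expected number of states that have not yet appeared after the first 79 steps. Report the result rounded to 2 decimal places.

1.37

For each state, P(unseen after 79) = (26/27)^79 = 0.051.
By linearity of expectation, E[unseen] = 27·(26/27)^79 = 1.369.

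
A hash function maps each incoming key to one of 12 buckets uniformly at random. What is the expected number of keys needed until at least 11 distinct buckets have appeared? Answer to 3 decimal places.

25.239

Going from k to k+1 distinct takes a geometric number of keys with mean 12/(12-k).
Sum over k = 0,...,10: E = 12/12 + 12/11 + 12/10 + ... + 12/3 + 12/2 = 25.2385.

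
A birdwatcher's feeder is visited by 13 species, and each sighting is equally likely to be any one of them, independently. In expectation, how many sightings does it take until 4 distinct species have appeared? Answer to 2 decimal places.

With k distinct species already seen, the next new one arrives after an expected 13/(13-k) sightings.
Sum over k = 0,...,3: E = 13/13 + 13/12 + 13/11 + 13/10 = 4.565.

4.57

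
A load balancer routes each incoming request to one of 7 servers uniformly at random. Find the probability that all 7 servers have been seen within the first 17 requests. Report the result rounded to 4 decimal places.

Let A_i be the event that server i is missing after 17 requests. By inclusion–exclusion on the A_i,
P(all seen) = Σ_{j=0}^{7} (-1)^j C(7,j)((7-j)/7)^17
= 1.00000 - 0.50933 + 0.06887 - 0.00258 + 0.00002 - 0.00000 + 0.00000 - 0.00000
= 0.55697.

0.5570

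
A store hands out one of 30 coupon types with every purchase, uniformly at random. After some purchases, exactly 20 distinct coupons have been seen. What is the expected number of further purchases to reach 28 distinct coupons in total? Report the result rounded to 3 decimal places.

The wait to go from k to k+1 distinct coupons is geometric with mean 30/(30-k).
Sum over k = 20,...,27: E = 30/10 + 30/9 + 30/8 + ... + 30/4 + 30/3 = 42.8690.

42.869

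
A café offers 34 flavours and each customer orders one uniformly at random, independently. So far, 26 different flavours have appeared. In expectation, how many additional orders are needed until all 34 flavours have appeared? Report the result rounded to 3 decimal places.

From k distinct to k+1 distinct takes on average 34/(34-k) orders.
Sum over k = 26,...,33: E = 34/8 + 34/7 + 34/6 + ... + 34/2 + 34/1 = 92.4071.

92.407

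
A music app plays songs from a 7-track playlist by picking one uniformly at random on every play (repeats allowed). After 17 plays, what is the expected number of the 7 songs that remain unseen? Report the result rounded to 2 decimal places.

0.51

For each song, P(unseen after 17) = (6/7)^17 = 0.073.
By linearity of expectation, E[unseen] = 7·(6/7)^17 = 0.509.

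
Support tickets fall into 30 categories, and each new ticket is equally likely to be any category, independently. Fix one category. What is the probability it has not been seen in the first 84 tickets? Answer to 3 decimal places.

0.058

On each ticket the fixed category fails to appear with probability 29/30.
P(still missing after 84) = (29/30)^84 = 0.0580.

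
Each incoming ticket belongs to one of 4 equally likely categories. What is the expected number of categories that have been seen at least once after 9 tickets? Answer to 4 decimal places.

For each category, P(seen in 9 tickets) = 1 - (3/4)^9 = 0.92492.
By linearity of expectation, E[distinct seen] = 4·(1 - (3/4)^9) = 3.69966.

3.6997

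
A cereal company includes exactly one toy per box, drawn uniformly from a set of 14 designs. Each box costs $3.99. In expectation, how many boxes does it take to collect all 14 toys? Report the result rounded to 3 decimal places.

45.522

The wait to go from k to k+1 distinct toys is geometric with mean 14/(14-k).
E[T] = 14/14 + 14/13 + 14/12 + ... + 14/2 + 14/1 = 14·H_{14}.
H_{14} = 3.2516, so E[T] = 45.5219.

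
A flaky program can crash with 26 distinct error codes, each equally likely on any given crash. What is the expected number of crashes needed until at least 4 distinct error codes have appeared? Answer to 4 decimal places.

4.2538

With k distinct error codes already seen, the next new one arrives after an expected 26/(26-k) crashes.
Sum over k = 0,...,3: E = 26/26 + 26/25 + 26/24 + 26/23 = 4.25377.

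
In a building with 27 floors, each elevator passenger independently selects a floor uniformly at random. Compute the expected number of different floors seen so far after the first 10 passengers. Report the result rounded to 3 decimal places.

8.488

For each floor, P(seen in 10 passengers) = 1 - (26/27)^10 = 0.3144.
By linearity of expectation, E[distinct seen] = 27·(1 - (26/27)^10) = 8.4877.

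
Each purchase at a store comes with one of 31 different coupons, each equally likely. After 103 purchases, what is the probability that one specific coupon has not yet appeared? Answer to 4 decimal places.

0.0341

Each purchase misses the fixed coupon with probability (31-1)/31 = 30/31, independently.
P(still missing after 103) = (30/31)^103 = 0.03414.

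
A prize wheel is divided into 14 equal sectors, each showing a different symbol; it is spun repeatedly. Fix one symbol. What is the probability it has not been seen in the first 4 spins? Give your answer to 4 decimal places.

On each spin the fixed symbol fails to appear with probability 13/14.
P(still missing after 4) = (13/14)^4 = 0.74347.

0.7435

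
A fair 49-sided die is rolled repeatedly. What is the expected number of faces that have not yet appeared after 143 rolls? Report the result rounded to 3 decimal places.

2.568

For each face, P(unseen after 143) = (48/49)^143 = 0.0524.
By linearity of expectation, E[unseen] = 49·(48/49)^143 = 2.5683.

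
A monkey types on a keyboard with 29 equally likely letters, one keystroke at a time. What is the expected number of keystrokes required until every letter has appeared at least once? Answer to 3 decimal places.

After k distinct letters have appeared, the next keystroke gives a new one with probability (29-k)/29, so the expected wait for the (k+1)-th is 29/(29-k).
E[T] = 29/29 + 29/28 + 29/27 + ... + 29/2 + 29/1 = 29·H_{29}.
H_{29} = 3.9617, so E[T] = 114.8880.

114.888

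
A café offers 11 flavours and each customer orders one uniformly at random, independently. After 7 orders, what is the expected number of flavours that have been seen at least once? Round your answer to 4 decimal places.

For each flavour, P(seen in 7 orders) = 1 - (10/11)^7 = 0.48684.
By linearity of expectation, E[distinct seen] = 11·(1 - (10/11)^7) = 5.35526.

5.3553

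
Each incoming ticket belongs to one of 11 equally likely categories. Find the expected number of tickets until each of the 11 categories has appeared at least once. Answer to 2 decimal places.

After k distinct categories have appeared, the next ticket gives a new one with probability (11-k)/11, so the expected wait for the (k+1)-th is 11/(11-k).
E[T] = 11/11 + 11/10 + 11/9 + ... + 11/2 + 11/1 = 11·H_{11}.
H_{11} = 3.020, so E[T] = 33.219.

33.22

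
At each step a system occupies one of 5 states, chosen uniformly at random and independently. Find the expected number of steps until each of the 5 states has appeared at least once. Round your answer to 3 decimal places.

11.417

Split into phases: going from k distinct to k+1 distinct takes on average 5/(5-k) steps.
E[T] = 5/5 + 5/4 + 5/3 + 5/2 + 5/1 = 5·H_{5}.
H_{5} = 2.2833, so E[T] = 11.4167.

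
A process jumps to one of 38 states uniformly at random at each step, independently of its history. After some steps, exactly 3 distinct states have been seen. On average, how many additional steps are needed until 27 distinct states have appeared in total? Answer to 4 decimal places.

From k distinct to k+1 distinct takes on average 38/(38-k) steps.
Sum over k = 3,...,26: E = 38/35 + 38/34 + 38/33 + ... + 38/13 + 38/12 = 42.82235.

42.8224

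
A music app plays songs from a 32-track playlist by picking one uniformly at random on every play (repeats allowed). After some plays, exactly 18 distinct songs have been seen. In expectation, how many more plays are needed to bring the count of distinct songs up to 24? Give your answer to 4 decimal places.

17.0786

With k distinct songs already seen, the next new one takes an expected 32/(32-k) plays.
Sum over k = 18,...,23: E = 32/14 + 32/13 + 32/12 + 32/11 + 32/10 + 32/9 = 17.07857.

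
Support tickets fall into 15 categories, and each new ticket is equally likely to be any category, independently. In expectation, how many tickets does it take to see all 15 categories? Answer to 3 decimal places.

After k distinct categories have appeared, the next ticket gives a new one with probability (15-k)/15, so the expected wait for the (k+1)-th is 15/(15-k).
E[T] = 15/15 + 15/14 + 15/13 + ... + 15/2 + 15/1 = 15·H_{15}.
H_{15} = 3.3182, so E[T] = 49.7734.

49.773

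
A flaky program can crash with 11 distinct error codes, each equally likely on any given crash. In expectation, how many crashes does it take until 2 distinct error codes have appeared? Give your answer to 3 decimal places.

2.100

Going from k to k+1 distinct takes a geometric number of crashes with mean 11/(11-k).
Sum over k = 0,...,1: E = 11/11 + 11/10 = 2.1000.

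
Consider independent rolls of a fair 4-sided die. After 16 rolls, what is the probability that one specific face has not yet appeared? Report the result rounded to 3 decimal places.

Each roll misses the fixed face with probability (4-1)/4 = 3/4, independently.
P(still missing after 16) = (3/4)^16 = 0.0100.

0.010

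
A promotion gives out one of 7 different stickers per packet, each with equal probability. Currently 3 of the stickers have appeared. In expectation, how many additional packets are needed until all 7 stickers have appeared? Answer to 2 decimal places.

14.58

From k distinct to k+1 distinct takes on average 7/(7-k) packets.
Sum over k = 3,...,6: E = 7/4 + 7/3 + 7/2 + 7/1 = 14.583.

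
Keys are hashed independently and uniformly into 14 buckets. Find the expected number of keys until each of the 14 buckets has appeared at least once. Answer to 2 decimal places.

45.52

The wait to go from k to k+1 distinct buckets is geometric with mean 14/(14-k).
E[T] = 14/14 + 14/13 + 14/12 + ... + 14/2 + 14/1 = 14·H_{14}.
H_{14} = 3.252, so E[T] = 45.522.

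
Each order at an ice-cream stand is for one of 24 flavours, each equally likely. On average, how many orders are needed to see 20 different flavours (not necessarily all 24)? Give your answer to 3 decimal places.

With k distinct flavours already seen, the next new one arrives after an expected 24/(24-k) orders.
Sum over k = 0,...,19: E = 24/24 + 24/23 + 24/22 + ... + 24/6 + 24/5 = 40.6230.

40.623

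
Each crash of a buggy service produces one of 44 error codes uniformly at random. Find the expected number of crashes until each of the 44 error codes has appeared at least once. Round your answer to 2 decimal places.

192.40

After k distinct error codes have appeared, the next crash gives a new one with probability (44-k)/44, so the expected wait for the (k+1)-th is 44/(44-k).
E[T] = 44/44 + 44/43 + 44/42 + ... + 44/2 + 44/1 = 44·H_{44}.
H_{44} = 4.373, so E[T] = 192.400.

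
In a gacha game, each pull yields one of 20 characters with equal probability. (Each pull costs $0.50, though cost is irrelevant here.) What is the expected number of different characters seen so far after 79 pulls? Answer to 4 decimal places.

For each character, P(seen in 79 pulls) = 1 - (19/20)^79 = 0.98262.
By linearity of expectation, E[distinct seen] = 20·(1 - (19/20)^79) = 19.65231.

19.6523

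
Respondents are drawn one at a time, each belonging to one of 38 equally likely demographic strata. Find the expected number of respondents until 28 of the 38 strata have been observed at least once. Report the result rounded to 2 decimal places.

Going from k to k+1 distinct takes a geometric number of respondents with mean 38/(38-k).
Sum over k = 0,...,27: E = 38/38 + 38/37 + 38/36 + ... + 38/12 + 38/11 = 49.359.

49.36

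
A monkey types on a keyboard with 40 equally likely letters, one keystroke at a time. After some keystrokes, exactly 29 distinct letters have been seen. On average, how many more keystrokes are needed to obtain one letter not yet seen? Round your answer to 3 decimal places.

3.636

The number of keystrokes until the next new letter is geometric with success probability 11/40, so its mean is 40/11.
E = 40/11 = 3.6364.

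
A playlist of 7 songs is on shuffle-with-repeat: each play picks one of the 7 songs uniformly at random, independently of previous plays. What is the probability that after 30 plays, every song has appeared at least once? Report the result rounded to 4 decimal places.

0.9322

By inclusion–exclusion over which songs are missing,
P(all seen) = Σ_{j=0}^{7} (-1)^j C(7,j)((7-j)/7)^30
= 1.00000 - 0.06866 + 0.00087 - 0.00000 + 0.00000 - 0.00000 + 0.00000 - 0.00000
= 0.93221.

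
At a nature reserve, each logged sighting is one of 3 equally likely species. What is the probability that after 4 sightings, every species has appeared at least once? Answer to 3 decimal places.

0.444

By inclusion–exclusion over which species are missing,
P(all seen) = Σ_{j=0}^{3} (-1)^j C(3,j)((3-j)/3)^4
= 1.0000 - 0.5926 + 0.0370 - 0.0000
= 0.4444.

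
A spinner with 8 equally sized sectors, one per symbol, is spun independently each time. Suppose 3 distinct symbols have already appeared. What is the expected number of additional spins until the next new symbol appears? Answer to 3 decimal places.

Each spin yields a new symbol with probability (8-3)/8 = 5/8, so the wait is geometric with mean 8/5.
E = 8/5 = 1.6000.

1.600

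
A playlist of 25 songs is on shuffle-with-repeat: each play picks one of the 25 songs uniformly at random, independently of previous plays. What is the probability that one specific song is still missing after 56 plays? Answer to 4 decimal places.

0.1017

On each play the fixed song fails to appear with probability 24/25.
P(still missing after 56) = (24/25)^56 = 0.10167.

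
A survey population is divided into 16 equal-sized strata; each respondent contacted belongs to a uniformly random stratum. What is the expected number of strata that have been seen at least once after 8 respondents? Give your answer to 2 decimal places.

6.45

For each stratum, P(seen in 8 respondents) = 1 - (15/16)^8 = 0.403.
By linearity of expectation, E[distinct seen] = 16·(1 - (15/16)^8) = 6.452.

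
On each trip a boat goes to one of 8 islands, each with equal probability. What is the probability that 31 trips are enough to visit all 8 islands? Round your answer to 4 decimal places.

Let A_i be the event that island i is missing after 31 trips. By inclusion–exclusion on the A_i,
P(all seen) = Σ_{j=0}^{8} (-1)^j C(8,j)((8-j)/8)^31
= 1.00000 - 0.12745 + 0.00375 - 0.00003 + 0.00000 - 0.00000 + 0.00000 - 0.00000 + 0.00000
= 0.87627.

0.8763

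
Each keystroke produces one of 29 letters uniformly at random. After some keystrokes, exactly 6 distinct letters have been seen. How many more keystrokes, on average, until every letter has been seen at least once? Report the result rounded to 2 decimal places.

108.29

From k distinct to k+1 distinct takes on average 29/(29-k) keystrokes.
Sum over k = 6,...,28: E = 29/23 + 29/22 + 29/21 + ... + 29/2 + 29/1 = 108.294.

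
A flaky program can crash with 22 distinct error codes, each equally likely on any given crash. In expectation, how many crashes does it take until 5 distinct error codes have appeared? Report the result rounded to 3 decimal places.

Going from k to k+1 distinct takes a geometric number of crashes with mean 22/(22-k).
Sum over k = 0,...,4: E = 22/22 + 22/21 + 22/20 + 22/19 + 22/18 = 5.5277.

5.528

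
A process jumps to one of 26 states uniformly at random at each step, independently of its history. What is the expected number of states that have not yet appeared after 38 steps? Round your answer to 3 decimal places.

For each state, P(unseen after 38) = (25/26)^38 = 0.2253.
By linearity of expectation, E[unseen] = 26·(25/26)^38 = 5.8574.

5.857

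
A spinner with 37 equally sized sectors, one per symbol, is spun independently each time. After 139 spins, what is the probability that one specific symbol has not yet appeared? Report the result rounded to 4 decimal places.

0.0222

On each spin the fixed symbol fails to appear with probability 36/37.
P(still missing after 139) = (36/37)^139 = 0.02218.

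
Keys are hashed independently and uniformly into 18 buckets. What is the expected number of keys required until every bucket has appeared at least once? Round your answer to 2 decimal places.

After k distinct buckets have appeared, the next key gives a new one with probability (18-k)/18, so the expected wait for the (k+1)-th is 18/(18-k).
E[T] = 18/18 + 18/17 + 18/16 + ... + 18/2 + 18/1 = 18·H_{18}.
H_{18} = 3.495, so E[T] = 62.912.

62.91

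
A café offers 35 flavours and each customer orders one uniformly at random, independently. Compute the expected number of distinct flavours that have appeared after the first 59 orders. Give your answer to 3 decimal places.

28.671

For each flavour, P(seen in 59 orders) = 1 - (34/35)^59 = 0.8192.
By linearity of expectation, E[distinct seen] = 35·(1 - (34/35)^59) = 28.6714.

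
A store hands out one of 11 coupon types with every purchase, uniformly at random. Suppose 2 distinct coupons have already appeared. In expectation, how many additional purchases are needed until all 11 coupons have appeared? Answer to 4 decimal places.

31.1187

From k distinct to k+1 distinct takes on average 11/(11-k) purchases.
Sum over k = 2,...,10: E = 11/9 + 11/8 + 11/7 + ... + 11/2 + 11/1 = 31.11865.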